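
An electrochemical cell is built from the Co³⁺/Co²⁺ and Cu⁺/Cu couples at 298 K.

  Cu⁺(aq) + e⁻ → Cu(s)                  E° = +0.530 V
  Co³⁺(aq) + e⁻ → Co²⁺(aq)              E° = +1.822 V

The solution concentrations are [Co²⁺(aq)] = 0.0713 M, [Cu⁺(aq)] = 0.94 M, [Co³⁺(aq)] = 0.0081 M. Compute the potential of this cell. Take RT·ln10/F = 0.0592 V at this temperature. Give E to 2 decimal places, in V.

+1.24 V

Co³⁺/Co²⁺ is reduced (cathode, E° = +1.822 V) and Cu⁺/Cu is oxidized (anode).
The standard potential is +1.822 − (+0.530) = +1.292 V and the balanced reaction transfers n = 1 electron.
Balancing gives Co³⁺(aq) + Cu(s) → Co²⁺(aq) + Cu⁺(aq); hence Q = ([Co²⁺(aq)]·[Cu⁺(aq)]) / [Co³⁺(aq)] = 8.27 (log Q = 0.918).
By the Nernst equation, E = +1.292 − (0.0592/1)·(0.918) = +1.24 V.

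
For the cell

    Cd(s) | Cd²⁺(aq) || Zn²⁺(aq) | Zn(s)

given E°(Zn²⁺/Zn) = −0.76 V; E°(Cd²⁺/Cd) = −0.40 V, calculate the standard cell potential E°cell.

−0.36 V

By convention the left-hand electrode in cell notation is the anode (oxidation) and the right-hand electrode is the cathode (reduction).
E°cell = E°(right) − E°(left) = −0.76 − (−0.40) = −0.36 V.
The negative sign shows that, as written, the cell would require an external voltage to drive the reaction.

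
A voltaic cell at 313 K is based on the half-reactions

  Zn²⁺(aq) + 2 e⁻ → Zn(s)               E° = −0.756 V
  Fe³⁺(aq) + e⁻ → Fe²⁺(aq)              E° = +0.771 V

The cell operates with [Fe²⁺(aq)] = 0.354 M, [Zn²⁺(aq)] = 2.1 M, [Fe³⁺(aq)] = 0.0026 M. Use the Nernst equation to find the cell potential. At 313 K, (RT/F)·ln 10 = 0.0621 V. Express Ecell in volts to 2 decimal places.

+1.38 V

The Fe³⁺/Fe²⁺ couple has the more positive E°, so it is the cathode; Zn²⁺/Zn is the anode.
E°cell = E°cat − E°an = +0.771 − (−0.756) = +1.527 V; n = 2.
Balancing gives 2 Fe³⁺(aq) + Zn(s) → 2 Fe²⁺(aq) + Zn²⁺(aq); hence Q = ([Fe²⁺(aq)]^2·[Zn²⁺(aq)]) / [Fe³⁺(aq)]^2 = 3.89×10^4 (log Q = 4.590).
Applying E = E° − (RT ln10/nF)·log Q gives +1.527 − (0.0621/2)(4.590) = +1.38 V.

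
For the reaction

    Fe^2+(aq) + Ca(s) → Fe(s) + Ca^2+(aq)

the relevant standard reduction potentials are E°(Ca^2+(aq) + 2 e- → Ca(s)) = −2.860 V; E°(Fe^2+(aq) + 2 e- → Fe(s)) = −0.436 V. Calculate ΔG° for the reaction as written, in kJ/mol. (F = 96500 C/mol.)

−468 kJ/mol

In the reaction as written Fe^2+(aq) is reduced, so the Fe²⁺/Fe couple is the cathode and Ca²⁺/Ca is the anode.
E°cell = −0.436 − (−2.860) = +2.424 V; balancing electrons gives n = 2.
ΔG° = −nFE°cell = −(2)(96500)(+2.424) J/mol = −468 kJ/mol.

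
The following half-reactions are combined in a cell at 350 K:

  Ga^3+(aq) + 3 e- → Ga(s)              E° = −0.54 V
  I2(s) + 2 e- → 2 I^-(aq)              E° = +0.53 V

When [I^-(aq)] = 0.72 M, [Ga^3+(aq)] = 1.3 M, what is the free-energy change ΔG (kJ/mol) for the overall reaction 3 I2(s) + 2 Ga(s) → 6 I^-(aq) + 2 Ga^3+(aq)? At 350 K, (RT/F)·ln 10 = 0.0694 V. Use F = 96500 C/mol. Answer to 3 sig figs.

The standard cell potential is +0.53 − (−0.54) = +1.07 V, with n = 6 electrons in the balanced equation.
The reaction quotient is [I^-(aq)]^6·[Ga^3+(aq)]^2 = 0.235; by Nernst, E = +1.07 − (0.0694/6)(−0.628) = +1.0773 V.
Then ΔG = −nFE = −6 × 96500 × +1.0773 J/mol = −624 kJ/mol.

−624 kJ/mol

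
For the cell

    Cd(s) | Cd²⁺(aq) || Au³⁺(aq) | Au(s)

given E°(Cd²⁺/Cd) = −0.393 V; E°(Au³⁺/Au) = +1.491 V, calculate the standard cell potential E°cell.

By convention the left-hand electrode in cell notation is the anode (oxidation) and the right-hand electrode is the cathode (reduction).
E°cell = E°(right) − E°(left) = +1.491 − (−0.393) = +1.884 V.

+1.884 V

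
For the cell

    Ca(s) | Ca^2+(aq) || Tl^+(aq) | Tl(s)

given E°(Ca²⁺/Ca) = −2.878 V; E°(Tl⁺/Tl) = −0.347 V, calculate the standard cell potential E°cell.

By convention the left-hand electrode in cell notation is the anode (oxidation) and the right-hand electrode is the cathode (reduction).
E°cell = E°(right) − E°(left) = −0.347 − (−2.878) = +2.531 V.

+2.531 V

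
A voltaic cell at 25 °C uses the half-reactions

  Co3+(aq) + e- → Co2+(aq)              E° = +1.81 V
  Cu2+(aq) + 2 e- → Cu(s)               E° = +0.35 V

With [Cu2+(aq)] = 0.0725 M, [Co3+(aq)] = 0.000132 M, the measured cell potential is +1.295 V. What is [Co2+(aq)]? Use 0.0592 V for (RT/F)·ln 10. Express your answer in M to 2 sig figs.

Co³⁺/Co²⁺ is the cathode (higher E°); E°cell = +1.81 − (+0.35) = +1.46 V with n = 2.
From the Nernst equation, log Q = n(E° − E)/0.0592 = 2·(+1.46 − (+1.295))/0.0592 = 5.574.
Balancing electrons gives 2 Co3+(aq) + Cu(s) → 2 Co2+(aq) + Cu2+(aq); thus Q = ([Co2+(aq)]^2·[Cu2+(aq)]) / [Co3+(aq)]^2.
Solving for the unknown gives log [Co2+(aq)] = −0.523, so [Co2+(aq)] ≈ 0.30 M.

0.30 M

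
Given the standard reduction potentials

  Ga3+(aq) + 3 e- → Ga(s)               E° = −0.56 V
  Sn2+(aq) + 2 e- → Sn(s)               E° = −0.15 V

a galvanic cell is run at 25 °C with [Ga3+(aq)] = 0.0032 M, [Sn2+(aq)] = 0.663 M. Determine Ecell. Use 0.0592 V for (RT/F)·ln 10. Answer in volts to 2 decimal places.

Sn²⁺/Sn is reduced (cathode, E° = −0.15 V) and Ga³⁺/Ga is oxidized (anode).
E°cell = E°cat − E°an = −0.15 − (−0.56) = +0.41 V; n = 6.
The balanced reaction is 3 Sn2+(aq) + 2 Ga(s) → 3 Sn(s) + 2 Ga3+(aq), so Q = [Ga3+(aq)]^2 / [Sn2+(aq)]^3 = 3.51×10^−5 and log Q = −4.454.
Applying E = E° − (RT ln10/nF)·log Q gives +0.41 − (0.0592/6)(−4.454) = +0.45 V.

+0.45 V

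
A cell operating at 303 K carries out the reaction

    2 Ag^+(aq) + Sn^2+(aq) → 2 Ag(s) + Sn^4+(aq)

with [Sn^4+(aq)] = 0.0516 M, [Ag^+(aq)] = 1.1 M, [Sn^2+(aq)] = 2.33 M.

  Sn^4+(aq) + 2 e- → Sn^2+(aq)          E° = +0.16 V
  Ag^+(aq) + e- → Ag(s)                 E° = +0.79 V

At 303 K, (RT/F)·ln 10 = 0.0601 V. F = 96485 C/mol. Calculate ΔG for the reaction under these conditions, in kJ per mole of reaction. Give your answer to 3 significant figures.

E°cell = +0.79 − (+0.16) = +0.63 V; the balanced reaction transfers n = 2 electrons.
Here Q = [Sn^4+(aq)] / ([Ag^+(aq)]^2·[Sn^2+(aq)]) = 0.0183 (log Q = −1.737), giving E = +0.63 − (0.0601/2)·(−1.737) = +0.6822 V.
Then ΔG = −nFE = −2 × 96485 × +0.6822 J/mol = −132 kJ/mol.

−132 kJ/mol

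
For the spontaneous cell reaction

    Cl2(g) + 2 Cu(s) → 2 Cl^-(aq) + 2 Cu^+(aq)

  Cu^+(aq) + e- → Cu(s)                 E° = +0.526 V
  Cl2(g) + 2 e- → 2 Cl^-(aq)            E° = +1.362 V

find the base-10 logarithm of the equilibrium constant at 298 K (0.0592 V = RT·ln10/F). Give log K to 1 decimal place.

log K = 28.2

The Cl₂/Cl⁻ couple is reduced (cathode); E°cell = +1.362 − (+0.526) = +0.836 V with n = 2.
At equilibrium E = 0, so log K = nE°cell / 0.0592 = (2)(+0.836) / 0.0592 = 28.2.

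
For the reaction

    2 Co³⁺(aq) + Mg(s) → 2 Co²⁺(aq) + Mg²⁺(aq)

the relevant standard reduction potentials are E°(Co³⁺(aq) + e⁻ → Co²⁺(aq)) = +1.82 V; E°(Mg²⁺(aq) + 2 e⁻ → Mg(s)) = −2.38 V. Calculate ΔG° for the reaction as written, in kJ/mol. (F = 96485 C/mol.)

−810 kJ/mol

In the reaction as written Co³⁺(aq) is reduced, so the Co³⁺/Co²⁺ couple is the cathode and Mg²⁺/Mg is the anode.
E°cell = +1.82 − (−2.38) = +4.20 V; balancing electrons gives n = 2.
ΔG° = −nFE°cell = −(2)(96485)(+4.20) J/mol = −810 kJ/mol.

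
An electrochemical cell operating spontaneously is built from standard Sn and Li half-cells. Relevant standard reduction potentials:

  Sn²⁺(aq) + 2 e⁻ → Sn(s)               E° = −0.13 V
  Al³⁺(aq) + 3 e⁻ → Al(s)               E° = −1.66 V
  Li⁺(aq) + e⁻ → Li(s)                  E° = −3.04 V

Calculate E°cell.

The Sn²⁺/Sn couple has the higher E°, so Sn ion is reduced (cathode) and Li is oxidized (anode).
E°cell = E°(cathode) − E°(anode) = −0.13 − (−3.04) = +2.91 V.

+2.91 V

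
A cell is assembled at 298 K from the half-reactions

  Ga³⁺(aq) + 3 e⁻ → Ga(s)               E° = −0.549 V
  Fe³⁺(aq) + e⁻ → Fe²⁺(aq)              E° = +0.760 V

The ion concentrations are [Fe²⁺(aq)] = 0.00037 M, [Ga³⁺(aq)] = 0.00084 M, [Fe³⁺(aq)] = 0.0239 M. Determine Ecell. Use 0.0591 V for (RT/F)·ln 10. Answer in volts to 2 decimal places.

+1.48 V

Since E°(Fe³⁺/Fe²⁺) > E°(Ga³⁺/Ga), Fe³⁺/Fe²⁺ serves as the cathode.
E°cell = E°cat − E°an = +0.760 − (−0.549) = +1.309 V; n = 3.
Balancing gives 3 Fe³⁺(aq) + Ga(s) → 3 Fe²⁺(aq) + Ga³⁺(aq); hence Q = ([Fe²⁺(aq)]^3·[Ga³⁺(aq)]) / [Fe³⁺(aq)]^3 = 3.12×10^−9 (log Q = −8.506).
Applying E = E° − (RT ln10/nF)·log Q gives +1.309 − (0.0591/3)(−8.506) = +1.48 V.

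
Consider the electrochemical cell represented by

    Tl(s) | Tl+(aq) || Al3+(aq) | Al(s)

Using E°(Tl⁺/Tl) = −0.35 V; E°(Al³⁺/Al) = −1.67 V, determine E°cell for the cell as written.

−1.32 V

By convention the left-hand electrode in cell notation is the anode (oxidation) and the right-hand electrode is the cathode (reduction).
E°cell = E°(right) − E°(left) = −1.67 − (−0.35) = −1.32 V.
The negative sign shows that, as written, the cell would require an external voltage to drive the reaction.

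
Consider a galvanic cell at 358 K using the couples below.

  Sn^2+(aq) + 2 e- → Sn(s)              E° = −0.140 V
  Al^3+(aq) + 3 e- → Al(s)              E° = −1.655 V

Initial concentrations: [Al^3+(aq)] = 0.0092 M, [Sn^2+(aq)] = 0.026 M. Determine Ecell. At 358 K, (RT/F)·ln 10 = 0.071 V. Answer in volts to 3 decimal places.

The Sn²⁺/Sn couple has the more positive E°, so it is the cathode; Al³⁺/Al is the anode.
E°cell = E°cat − E°an = −0.140 − (−1.655) = +1.515 V; n = 6.
The balanced reaction is 3 Sn^2+(aq) + 2 Al(s) → 3 Sn(s) + 2 Al^3+(aq), so Q = [Al^3+(aq)]^2 / [Sn^2+(aq)]^3 = 4.82 and log Q = 0.683.
By the Nernst equation, E = +1.515 − (0.071/6)·(0.683) = +1.507 V.

+1.507 V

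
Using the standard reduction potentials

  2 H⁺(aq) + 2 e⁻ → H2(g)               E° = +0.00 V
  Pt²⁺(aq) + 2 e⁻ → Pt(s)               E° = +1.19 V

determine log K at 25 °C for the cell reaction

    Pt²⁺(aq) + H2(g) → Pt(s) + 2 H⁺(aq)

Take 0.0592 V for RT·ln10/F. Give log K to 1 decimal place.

log K = 40.2

The Pt²⁺/Pt couple is reduced (cathode); E°cell = +1.19 − (+0.00) = +1.19 V with n = 2.
At equilibrium E = 0, so log K = nE°cell / 0.0592 = (2)(+1.19) / 0.0592 = 40.2.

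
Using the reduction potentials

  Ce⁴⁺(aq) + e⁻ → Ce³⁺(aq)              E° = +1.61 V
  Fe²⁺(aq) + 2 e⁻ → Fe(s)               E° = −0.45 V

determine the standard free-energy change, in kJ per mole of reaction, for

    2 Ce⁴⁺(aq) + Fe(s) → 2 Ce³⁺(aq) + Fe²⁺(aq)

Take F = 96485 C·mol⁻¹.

In the reaction as written Ce⁴⁺(aq) is reduced, so the Ce⁴⁺/Ce³⁺ couple is the cathode and Fe²⁺/Fe is the anode.
E°cell = +1.61 − (−0.45) = +2.06 V; balancing electrons gives n = 2.
ΔG° = −nFE°cell = −(2)(96485)(+2.06) J/mol = −398 kJ/mol.

−398 kJ/mol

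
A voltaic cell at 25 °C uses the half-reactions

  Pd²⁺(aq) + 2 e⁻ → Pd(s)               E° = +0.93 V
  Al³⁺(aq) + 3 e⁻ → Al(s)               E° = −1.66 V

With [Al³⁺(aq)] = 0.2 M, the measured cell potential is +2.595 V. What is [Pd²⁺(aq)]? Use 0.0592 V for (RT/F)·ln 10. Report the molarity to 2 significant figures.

0.50 M

Pd²⁺/Pd is the cathode (higher E°); E°cell = +0.93 − (−1.66) = +2.59 V with n = 6.
Rearranging E = E° − (0.0592/n)·log Q gives log Q = 6(+2.59 − (+2.595))/0.0592 = −0.507.
For 3 Pd²⁺(aq) + 2 Al(s) → 3 Pd(s) + 2 Al³⁺(aq), the reaction quotient is Q = [Al³⁺(aq)]^2 / [Pd²⁺(aq)]^3.
Solving for the unknown gives log [Pd²⁺(aq)] = −0.297, so [Pd²⁺(aq)] ≈ 0.50 M.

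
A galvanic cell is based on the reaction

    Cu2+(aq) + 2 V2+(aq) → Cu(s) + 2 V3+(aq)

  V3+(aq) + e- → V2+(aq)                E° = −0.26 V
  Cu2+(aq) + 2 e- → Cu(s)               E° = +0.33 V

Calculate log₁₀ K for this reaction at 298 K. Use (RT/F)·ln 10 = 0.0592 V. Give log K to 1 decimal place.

The Cu²⁺/Cu couple is reduced (cathode); E°cell = +0.33 − (−0.26) = +0.59 V with n = 2.
At equilibrium E = 0, so log K = nE°cell / 0.0592 = (2)(+0.59) / 0.0592 = 19.9.

log K = 19.9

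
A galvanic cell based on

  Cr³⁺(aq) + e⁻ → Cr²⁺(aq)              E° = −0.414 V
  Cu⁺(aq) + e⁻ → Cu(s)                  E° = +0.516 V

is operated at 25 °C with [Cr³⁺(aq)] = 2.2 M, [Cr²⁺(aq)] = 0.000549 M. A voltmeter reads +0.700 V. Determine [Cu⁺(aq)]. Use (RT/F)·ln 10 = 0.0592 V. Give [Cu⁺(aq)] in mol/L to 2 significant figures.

0.52 M

Cu⁺/Cu is the cathode (higher E°); E°cell = +0.516 − (−0.414) = +0.930 V with n = 1.
From the Nernst equation, log Q = n(E° − E)/0.0592 = 1·(+0.930 − (+0.700))/0.0592 = 3.885.
Balancing electrons gives Cu⁺(aq) + Cr²⁺(aq) → Cu(s) + Cr³⁺(aq); thus Q = [Cr³⁺(aq)] / ([Cu⁺(aq)]·[Cr²⁺(aq)]).
Isolating [Cu⁺(aq)] in Q = 10^{3.885} yields log [Cu⁺(aq)] = −0.282, i.e. 0.52 M.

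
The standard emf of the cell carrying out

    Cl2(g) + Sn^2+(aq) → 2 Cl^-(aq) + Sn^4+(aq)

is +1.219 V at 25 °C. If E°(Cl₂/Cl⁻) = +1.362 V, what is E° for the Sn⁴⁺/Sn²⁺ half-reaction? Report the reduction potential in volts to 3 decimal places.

+0.143 V

In the reaction as written the Cl₂/Cl⁻ couple is reduced (cathode) and Sn⁴⁺/Sn²⁺ is oxidized (anode), so E°cell = E°(Cl₂/Cl⁻) − E°(Sn⁴⁺/Sn²⁺).
E°(Sn⁴⁺/Sn²⁺) = E°(cathode) − E°cell = +1.362 − (+1.219) = +0.143 V.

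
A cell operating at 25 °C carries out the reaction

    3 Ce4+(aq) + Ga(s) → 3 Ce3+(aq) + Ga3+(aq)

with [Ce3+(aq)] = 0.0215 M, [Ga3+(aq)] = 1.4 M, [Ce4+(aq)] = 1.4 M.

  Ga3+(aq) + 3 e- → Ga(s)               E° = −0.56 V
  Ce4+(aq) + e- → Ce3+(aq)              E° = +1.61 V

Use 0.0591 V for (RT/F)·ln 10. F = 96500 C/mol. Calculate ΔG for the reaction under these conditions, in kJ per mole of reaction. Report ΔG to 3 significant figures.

The standard cell potential is +1.61 − (−0.56) = +2.17 V, with n = 3 electrons in the balanced equation.
Q = ([Ce3+(aq)]^3·[Ga3+(aq)]) / [Ce4+(aq)]^3 = 5.07×10^−6, so log Q = −5.295 and E = +2.17 − (0.0591/3)(−5.295) = +2.2743 V.
Then ΔG = −nFE = −3 × 96500 × +2.2743 J/mol = −658 kJ/mol.

−658 kJ/mol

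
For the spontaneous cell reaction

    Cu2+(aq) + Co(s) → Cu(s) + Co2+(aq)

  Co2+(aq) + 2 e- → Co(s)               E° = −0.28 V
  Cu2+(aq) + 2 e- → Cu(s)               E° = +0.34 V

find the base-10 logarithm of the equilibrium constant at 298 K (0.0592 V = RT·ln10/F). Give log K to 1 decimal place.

log K = 20.9

The Cu²⁺/Cu couple is reduced (cathode); E°cell = +0.34 − (−0.28) = +0.62 V with n = 2.
At equilibrium E = 0, so log K = nE°cell / 0.0592 = (2)(+0.62) / 0.0592 = 20.9.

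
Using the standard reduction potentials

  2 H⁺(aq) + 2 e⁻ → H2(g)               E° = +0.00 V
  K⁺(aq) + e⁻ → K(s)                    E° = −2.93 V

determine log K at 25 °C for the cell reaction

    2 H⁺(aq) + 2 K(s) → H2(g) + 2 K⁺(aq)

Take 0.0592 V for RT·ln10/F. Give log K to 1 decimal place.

The 2H⁺/H₂ couple is reduced (cathode); E°cell = +0.00 − (−2.93) = +2.93 V with n = 2.
At equilibrium E = 0, so log K = nE°cell / 0.0592 = (2)(+2.93) / 0.0592 = 99.0.

log K = 99.0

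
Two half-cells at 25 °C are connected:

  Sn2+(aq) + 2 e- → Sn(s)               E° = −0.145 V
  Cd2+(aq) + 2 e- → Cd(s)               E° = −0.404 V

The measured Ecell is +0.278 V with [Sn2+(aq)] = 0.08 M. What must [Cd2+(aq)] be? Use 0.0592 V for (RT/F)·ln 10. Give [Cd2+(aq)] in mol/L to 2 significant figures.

The Sn²⁺/Sn couple has the larger reduction potential, so it is the cathode: E°cell = −0.145 − (−0.404) = +0.259 V and n = 2.
From the Nernst equation, log Q = n(E° − E)/0.0592 = 2·(+0.259 − (+0.278))/0.0592 = −0.642.
Balancing electrons gives Sn2+(aq) + Cd(s) → Sn(s) + Cd2+(aq); thus Q = [Cd2+(aq)] / [Sn2+(aq)].
Solving for the unknown gives log [Cd2+(aq)] = −1.739, so [Cd2+(aq)] ≈ 0.018 M.

0.018 M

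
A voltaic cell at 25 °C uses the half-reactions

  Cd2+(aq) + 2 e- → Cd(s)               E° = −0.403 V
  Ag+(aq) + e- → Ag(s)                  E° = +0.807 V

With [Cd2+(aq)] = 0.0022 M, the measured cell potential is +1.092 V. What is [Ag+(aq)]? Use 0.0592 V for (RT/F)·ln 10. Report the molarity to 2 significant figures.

The Ag⁺/Ag couple has the larger reduction potential, so it is the cathode: E°cell = +0.807 − (−0.403) = +1.210 V and n = 2.
Rearranging E = E° − (0.0592/n)·log Q gives log Q = 2(+1.210 − (+1.092))/0.0592 = 3.986.
The balanced reaction is 2 Ag+(aq) + Cd(s) → 2 Ag(s) + Cd2+(aq), so Q = [Cd2+(aq)] / [Ag+(aq)]^2.
Substituting the known concentrations and solving, log [Ag+(aq)] = −3.322 and [Ag+(aq)] = 0.00048 M.

0.00048 M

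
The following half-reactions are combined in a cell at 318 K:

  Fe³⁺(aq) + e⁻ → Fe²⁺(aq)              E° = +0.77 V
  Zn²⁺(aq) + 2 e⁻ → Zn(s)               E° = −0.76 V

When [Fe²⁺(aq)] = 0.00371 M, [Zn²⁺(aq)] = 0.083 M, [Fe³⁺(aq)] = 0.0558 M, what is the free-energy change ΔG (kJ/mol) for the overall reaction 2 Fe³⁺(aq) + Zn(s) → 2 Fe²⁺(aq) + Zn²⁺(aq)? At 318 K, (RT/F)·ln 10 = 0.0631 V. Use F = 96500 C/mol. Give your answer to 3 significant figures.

−316 kJ/mol

The standard cell potential is +0.77 − (−0.76) = +1.53 V, with n = 2 electrons in the balanced equation.
The reaction quotient is ([Fe²⁺(aq)]^2·[Zn²⁺(aq)]) / [Fe³⁺(aq)]^2 = 0.000367; by Nernst, E = +1.53 − (0.0631/2)(−3.435) = +1.6384 V.
Then ΔG = −nFE = −2 × 96500 × +1.6384 J/mol = −316 kJ/mol.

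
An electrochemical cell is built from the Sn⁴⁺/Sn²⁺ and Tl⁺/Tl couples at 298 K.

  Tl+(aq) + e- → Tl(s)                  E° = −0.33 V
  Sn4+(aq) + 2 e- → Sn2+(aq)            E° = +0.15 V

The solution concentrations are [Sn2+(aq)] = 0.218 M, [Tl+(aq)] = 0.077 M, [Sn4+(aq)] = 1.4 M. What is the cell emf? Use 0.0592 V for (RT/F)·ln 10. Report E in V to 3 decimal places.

+0.570 V

The Sn⁴⁺/Sn²⁺ couple has the more positive E°, so it is the cathode; Tl⁺/Tl is the anode.
E°cell = +0.15 − (−0.33) = +0.48 V, with n = 2 electrons transferred.
Balancing gives Sn4+(aq) + 2 Tl(s) → Sn2+(aq) + 2 Tl+(aq); hence Q = ([Sn2+(aq)]·[Tl+(aq)]^2) / [Sn4+(aq)] = 0.000923 (log Q = −3.035).
By the Nernst equation, E = +0.48 − (0.0592/2)·(−3.035) = +0.570 V.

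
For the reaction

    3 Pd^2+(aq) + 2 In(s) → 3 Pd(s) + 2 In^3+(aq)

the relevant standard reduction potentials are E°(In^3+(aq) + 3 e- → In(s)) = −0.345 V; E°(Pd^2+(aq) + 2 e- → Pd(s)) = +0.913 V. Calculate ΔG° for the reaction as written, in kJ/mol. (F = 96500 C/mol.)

In the reaction as written Pd^2+(aq) is reduced, so the Pd²⁺/Pd couple is the cathode and In³⁺/In is the anode.
E°cell = +0.913 − (−0.345) = +1.258 V; balancing electrons gives n = 6.
ΔG° = −nFE°cell = −(6)(96500)(+1.258) J/mol = −728 kJ/mol.

−728 kJ/mol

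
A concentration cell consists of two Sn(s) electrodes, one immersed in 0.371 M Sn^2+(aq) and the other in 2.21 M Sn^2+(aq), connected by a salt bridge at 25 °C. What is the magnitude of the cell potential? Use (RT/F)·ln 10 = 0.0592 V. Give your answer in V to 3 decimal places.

For a concentration cell E°cell = 0, since both electrodes use the same couple.
The compartment with the higher Sn^2+(aq) concentration (2.21 M) acts as the cathode; ions are reduced there and produced at the dilute (0.371 M) anode.
With n = 2, Ecell = −(0.0592/2)·log([dilute]/[conc]) = −(0.0592/2)·log(0.371/2.21) = +0.023 V.

0.023 V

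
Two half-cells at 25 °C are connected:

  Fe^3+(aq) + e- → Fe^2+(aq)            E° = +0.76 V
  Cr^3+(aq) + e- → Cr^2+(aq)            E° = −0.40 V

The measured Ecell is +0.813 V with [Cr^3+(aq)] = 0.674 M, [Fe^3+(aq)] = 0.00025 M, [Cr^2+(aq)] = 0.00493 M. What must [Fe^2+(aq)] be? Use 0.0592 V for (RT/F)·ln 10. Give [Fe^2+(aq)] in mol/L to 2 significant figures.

The Fe³⁺/Fe²⁺ couple has the larger reduction potential, so it is the cathode: E°cell = +0.76 − (−0.40) = +1.16 V and n = 1.
Since E = E° − (0.0592/n)·log Q, log Q = n(E° − E)/0.0592 = 5.861.
The balanced reaction is Fe^3+(aq) + Cr^2+(aq) → Fe^2+(aq) + Cr^3+(aq), so Q = ([Fe^2+(aq)]·[Cr^3+(aq)]) / ([Fe^3+(aq)]·[Cr^2+(aq)]).
Substituting the known concentrations and solving, log [Fe^2+(aq)] = 0.123 and [Fe^2+(aq)] = 1.3 M.

1.3 M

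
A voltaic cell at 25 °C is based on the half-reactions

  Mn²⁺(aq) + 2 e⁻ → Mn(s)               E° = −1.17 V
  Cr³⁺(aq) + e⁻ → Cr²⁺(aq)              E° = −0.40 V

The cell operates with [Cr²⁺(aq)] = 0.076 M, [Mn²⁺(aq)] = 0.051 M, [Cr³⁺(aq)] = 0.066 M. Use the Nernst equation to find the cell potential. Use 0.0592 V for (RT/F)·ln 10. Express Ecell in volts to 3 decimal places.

Cr³⁺/Cr²⁺ is reduced (cathode, E° = −0.40 V) and Mn²⁺/Mn is oxidized (anode).
E°cell = E°cat − E°an = −0.40 − (−1.17) = +0.77 V; n = 2.
Balancing gives 2 Cr³⁺(aq) + Mn(s) → 2 Cr²⁺(aq) + Mn²⁺(aq); hence Q = ([Cr²⁺(aq)]^2·[Mn²⁺(aq)]) / [Cr³⁺(aq)]^2 = 0.0676 (log Q = −1.170).
E = E° − (0.0592/n)·log Q = +0.77 − (0.0592/2)(−1.170) = +0.805 V.

+0.805 V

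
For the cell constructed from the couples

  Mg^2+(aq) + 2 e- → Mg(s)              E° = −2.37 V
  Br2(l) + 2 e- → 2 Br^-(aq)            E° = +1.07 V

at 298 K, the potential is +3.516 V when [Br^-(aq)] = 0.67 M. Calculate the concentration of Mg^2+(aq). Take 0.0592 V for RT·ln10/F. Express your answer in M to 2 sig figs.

0.0060 M

Br₂/Br⁻ is the cathode (higher E°); E°cell = +1.07 − (−2.37) = +3.44 V with n = 2.
Rearranging E = E° − (0.0592/n)·log Q gives log Q = 2(+3.44 − (+3.516))/0.0592 = −2.568.
For Br2(l) + Mg(s) → 2 Br^-(aq) + Mg^2+(aq), the reaction quotient is Q = [Br^-(aq)]^2·[Mg^2+(aq)].
Solving for the unknown gives log [Mg^2+(aq)] = −2.220, so [Mg^2+(aq)] ≈ 0.0060 M.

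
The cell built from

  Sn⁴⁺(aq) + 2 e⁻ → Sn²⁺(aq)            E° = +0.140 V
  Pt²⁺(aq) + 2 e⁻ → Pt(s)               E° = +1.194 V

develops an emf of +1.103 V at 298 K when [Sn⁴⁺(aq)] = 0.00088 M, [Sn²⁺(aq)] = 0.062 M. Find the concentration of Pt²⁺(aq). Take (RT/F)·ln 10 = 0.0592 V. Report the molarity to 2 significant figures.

0.64 M

Pt²⁺/Pt is the cathode (higher E°); E°cell = +1.194 − (+0.140) = +1.054 V with n = 2.
Rearranging E = E° − (0.0592/n)·log Q gives log Q = 2(+1.054 − (+1.103))/0.0592 = −1.655.
For Pt²⁺(aq) + Sn²⁺(aq) → Pt(s) + Sn⁴⁺(aq), the reaction quotient is Q = [Sn⁴⁺(aq)] / ([Pt²⁺(aq)]·[Sn²⁺(aq)]).
Isolating [Pt²⁺(aq)] in Q = 10^{−1.655} yields log [Pt²⁺(aq)] = −0.193, i.e. 0.64 M.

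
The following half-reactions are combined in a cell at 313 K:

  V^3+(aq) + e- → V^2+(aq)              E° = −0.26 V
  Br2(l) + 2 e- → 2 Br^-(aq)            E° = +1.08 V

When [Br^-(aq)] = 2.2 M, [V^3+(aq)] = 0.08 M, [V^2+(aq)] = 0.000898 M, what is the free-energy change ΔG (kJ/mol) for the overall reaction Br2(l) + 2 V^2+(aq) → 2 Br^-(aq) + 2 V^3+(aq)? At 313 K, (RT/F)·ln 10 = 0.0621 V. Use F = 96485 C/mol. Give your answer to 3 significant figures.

The standard cell potential is +1.08 − (−0.26) = +1.34 V, with n = 2 electrons in the balanced equation.
Q = ([Br^-(aq)]^2·[V^3+(aq)]^2) / [V^2+(aq)]^2 = 3.84×10^4, so log Q = 4.584 and E = +1.34 − (0.0621/2)(4.584) = +1.1977 V.
Then ΔG = −nFE = −2 × 96485 × +1.1977 J/mol = −231 kJ/mol.

−231 kJ/mol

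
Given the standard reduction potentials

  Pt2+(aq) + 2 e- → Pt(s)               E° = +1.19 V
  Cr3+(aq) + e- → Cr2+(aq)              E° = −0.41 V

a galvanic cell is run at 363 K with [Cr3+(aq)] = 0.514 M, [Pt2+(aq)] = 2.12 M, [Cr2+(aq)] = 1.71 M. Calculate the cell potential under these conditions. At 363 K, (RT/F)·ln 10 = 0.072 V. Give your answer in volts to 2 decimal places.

+1.65 V

The Pt²⁺/Pt couple has the more positive E°, so it is the cathode; Cr³⁺/Cr²⁺ is the anode.
E°cell = +1.19 − (−0.41) = +1.60 V, with n = 2 electrons transferred.
Balancing gives Pt2+(aq) + 2 Cr2+(aq) → Pt(s) + 2 Cr3+(aq); hence Q = [Cr3+(aq)]^2 / ([Pt2+(aq)]·[Cr2+(aq)]^2) = 0.0426 (log Q = −1.370).
Applying E = E° − (RT ln10/nF)·log Q gives +1.60 − (0.072/2)(−1.370) = +1.65 V.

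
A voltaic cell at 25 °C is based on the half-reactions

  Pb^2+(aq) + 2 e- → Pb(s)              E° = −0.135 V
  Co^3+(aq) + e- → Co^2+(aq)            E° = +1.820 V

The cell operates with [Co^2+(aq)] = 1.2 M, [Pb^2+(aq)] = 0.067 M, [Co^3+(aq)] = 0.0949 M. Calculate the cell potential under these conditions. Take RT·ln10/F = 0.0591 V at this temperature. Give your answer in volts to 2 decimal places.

Co³⁺/Co²⁺ is reduced (cathode, E° = +1.820 V) and Pb²⁺/Pb is oxidized (anode).
The standard potential is +1.820 − (−0.135) = +1.955 V and the balanced reaction transfers n = 2 electrons.
Balancing gives 2 Co^3+(aq) + Pb(s) → 2 Co^2+(aq) + Pb^2+(aq); hence Q = ([Co^2+(aq)]^2·[Pb^2+(aq)]) / [Co^3+(aq)]^2 = 10.7 (log Q = 1.030).
E = E° − (0.0591/n)·log Q = +1.955 − (0.0591/2)(1.030) = +1.92 V.

+1.92 V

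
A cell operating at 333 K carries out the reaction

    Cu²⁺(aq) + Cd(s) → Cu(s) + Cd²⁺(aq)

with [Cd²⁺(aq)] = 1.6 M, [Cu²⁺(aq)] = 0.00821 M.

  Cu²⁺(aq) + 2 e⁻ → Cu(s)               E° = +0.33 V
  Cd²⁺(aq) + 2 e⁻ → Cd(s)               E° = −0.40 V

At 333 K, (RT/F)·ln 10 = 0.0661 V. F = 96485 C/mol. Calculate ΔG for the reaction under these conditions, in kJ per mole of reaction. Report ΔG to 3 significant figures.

−126 kJ/mol

E°cell = +0.33 − (−0.40) = +0.73 V; the balanced reaction transfers n = 2 electrons.
Here Q = [Cd²⁺(aq)] / [Cu²⁺(aq)] = 195 (log Q = 2.290), giving E = +0.73 − (0.0661/2)·(2.290) = +0.6543 V.
Finally ΔG = −nFE = −(2)(96485 C/mol)(+0.6543 V) = −126 kJ/mol.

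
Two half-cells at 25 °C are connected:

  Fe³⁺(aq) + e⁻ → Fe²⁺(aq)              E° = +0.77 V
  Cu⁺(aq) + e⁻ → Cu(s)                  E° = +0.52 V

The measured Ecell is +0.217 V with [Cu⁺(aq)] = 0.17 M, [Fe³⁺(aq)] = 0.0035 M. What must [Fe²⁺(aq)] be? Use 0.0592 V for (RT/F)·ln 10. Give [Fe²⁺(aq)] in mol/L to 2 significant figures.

0.074 M

With Fe³⁺/Fe²⁺ at the cathode and Cu⁺/Cu at the anode, E°cell = +0.77 − (+0.52) = +0.25 V (n = 1).
Since E = E° − (0.0592/n)·log Q, log Q = n(E° − E)/0.0592 = 0.557.
Balancing electrons gives Fe³⁺(aq) + Cu(s) → Fe²⁺(aq) + Cu⁺(aq); thus Q = ([Fe²⁺(aq)]·[Cu⁺(aq)]) / [Fe³⁺(aq)].
Substituting the known concentrations and solving, log [Fe²⁺(aq)] = −1.129 and [Fe²⁺(aq)] = 0.074 M.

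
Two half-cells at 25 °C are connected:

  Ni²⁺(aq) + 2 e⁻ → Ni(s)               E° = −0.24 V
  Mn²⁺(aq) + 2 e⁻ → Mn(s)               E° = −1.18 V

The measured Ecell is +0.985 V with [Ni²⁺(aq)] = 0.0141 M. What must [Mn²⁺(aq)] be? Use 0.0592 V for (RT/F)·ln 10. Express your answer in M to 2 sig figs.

0.00043 M

The Ni²⁺/Ni couple has the larger reduction potential, so it is the cathode: E°cell = −0.24 − (−1.18) = +0.94 V and n = 2.
Since E = E° − (0.0592/n)·log Q, log Q = n(E° − E)/0.0592 = −1.520.
The balanced reaction is Ni²⁺(aq) + Mn(s) → Ni(s) + Mn²⁺(aq), so Q = [Mn²⁺(aq)] / [Ni²⁺(aq)].
Solving for the unknown gives log [Mn²⁺(aq)] = −3.371, so [Mn²⁺(aq)] ≈ 0.00043 M.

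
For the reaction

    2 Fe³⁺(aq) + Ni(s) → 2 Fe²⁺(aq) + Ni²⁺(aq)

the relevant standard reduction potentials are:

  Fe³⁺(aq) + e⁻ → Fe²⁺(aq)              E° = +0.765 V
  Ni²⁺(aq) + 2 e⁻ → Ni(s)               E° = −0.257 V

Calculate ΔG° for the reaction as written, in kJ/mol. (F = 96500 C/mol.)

−197 kJ/mol

In the reaction as written Fe³⁺(aq) is reduced, so the Fe³⁺/Fe²⁺ couple is the cathode and Ni²⁺/Ni is the anode.
E°cell = +0.765 − (−0.257) = +1.022 V; balancing electrons gives n = 2.
ΔG° = −nFE°cell = −(2)(96500)(+1.022) J/mol = −197 kJ/mol.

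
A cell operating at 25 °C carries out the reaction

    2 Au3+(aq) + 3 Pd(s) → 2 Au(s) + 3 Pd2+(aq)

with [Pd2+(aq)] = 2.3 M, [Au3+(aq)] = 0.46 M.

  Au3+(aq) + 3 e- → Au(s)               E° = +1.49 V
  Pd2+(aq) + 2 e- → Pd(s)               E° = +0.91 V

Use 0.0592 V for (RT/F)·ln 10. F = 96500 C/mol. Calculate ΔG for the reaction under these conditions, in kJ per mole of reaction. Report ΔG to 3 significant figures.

−326 kJ/mol

With Au³⁺/Au reduced at the cathode, E°cell = +1.49 − (+0.91) = +0.58 V and n = 6.
Q = [Pd2+(aq)]^3 / [Au3+(aq)]^2 = 57.5, so log Q = 1.760 and E = +0.58 − (0.0592/6)(1.760) = +0.5626 V.
ΔG = −nFE = −(6)(96500)(+0.5626) J/mol = −326 kJ/mol.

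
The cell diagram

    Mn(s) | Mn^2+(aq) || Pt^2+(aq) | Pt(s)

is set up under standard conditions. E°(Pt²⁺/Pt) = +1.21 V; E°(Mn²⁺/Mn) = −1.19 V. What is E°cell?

By convention the left-hand electrode in cell notation is the anode (oxidation) and the right-hand electrode is the cathode (reduction).
E°cell = E°(right) − E°(left) = +1.21 − (−1.19) = +2.40 V.

+2.40 V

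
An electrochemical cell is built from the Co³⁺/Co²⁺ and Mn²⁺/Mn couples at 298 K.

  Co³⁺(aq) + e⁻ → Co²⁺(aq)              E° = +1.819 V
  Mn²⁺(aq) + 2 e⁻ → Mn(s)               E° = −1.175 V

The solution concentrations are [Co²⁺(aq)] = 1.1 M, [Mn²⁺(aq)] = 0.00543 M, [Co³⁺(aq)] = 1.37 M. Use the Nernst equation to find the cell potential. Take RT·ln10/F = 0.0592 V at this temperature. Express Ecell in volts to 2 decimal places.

Since E°(Co³⁺/Co²⁺) > E°(Mn²⁺/Mn), Co³⁺/Co²⁺ serves as the cathode.
The standard potential is +1.819 − (−1.175) = +2.994 V and the balanced reaction transfers n = 2 electrons.
Balancing gives 2 Co³⁺(aq) + Mn(s) → 2 Co²⁺(aq) + Mn²⁺(aq); hence Q = ([Co²⁺(aq)]^2·[Mn²⁺(aq)]) / [Co³⁺(aq)]^2 = 0.0035 (log Q = −2.456).
E = E° − (0.0592/n)·log Q = +2.994 − (0.0592/2)(−2.456) = +3.07 V.

+3.07 V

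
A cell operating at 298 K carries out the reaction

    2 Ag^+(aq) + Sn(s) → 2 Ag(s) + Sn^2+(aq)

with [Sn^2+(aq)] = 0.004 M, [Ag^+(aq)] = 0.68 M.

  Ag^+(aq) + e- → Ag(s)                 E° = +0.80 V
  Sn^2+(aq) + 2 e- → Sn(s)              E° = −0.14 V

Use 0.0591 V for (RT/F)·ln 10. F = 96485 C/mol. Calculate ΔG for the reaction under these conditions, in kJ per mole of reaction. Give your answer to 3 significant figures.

−193 kJ/mol

The standard cell potential is +0.80 − (−0.14) = +0.94 V, with n = 2 electrons in the balanced equation.
Here Q = [Sn^2+(aq)] / [Ag^+(aq)]^2 = 0.00865 (log Q = −2.063), giving E = +0.94 − (0.0591/2)·(−2.063) = +1.0010 V.
Then ΔG = −nFE = −2 × 96485 × +1.0010 J/mol = −193 kJ/mol.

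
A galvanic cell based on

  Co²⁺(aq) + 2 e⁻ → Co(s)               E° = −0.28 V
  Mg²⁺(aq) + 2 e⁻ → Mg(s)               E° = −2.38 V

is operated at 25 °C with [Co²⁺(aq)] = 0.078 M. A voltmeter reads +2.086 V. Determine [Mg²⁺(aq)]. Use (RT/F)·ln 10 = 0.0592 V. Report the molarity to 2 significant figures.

Co²⁺/Co is the cathode (higher E°); E°cell = −0.28 − (−2.38) = +2.10 V with n = 2.
From the Nernst equation, log Q = n(E° − E)/0.0592 = 2·(+2.10 − (+2.086))/0.0592 = 0.473.
For Co²⁺(aq) + Mg(s) → Co(s) + Mg²⁺(aq), the reaction quotient is Q = [Mg²⁺(aq)] / [Co²⁺(aq)].
Substituting the known concentrations and solving, log [Mg²⁺(aq)] = −0.635 and [Mg²⁺(aq)] = 0.23 M.

0.23 M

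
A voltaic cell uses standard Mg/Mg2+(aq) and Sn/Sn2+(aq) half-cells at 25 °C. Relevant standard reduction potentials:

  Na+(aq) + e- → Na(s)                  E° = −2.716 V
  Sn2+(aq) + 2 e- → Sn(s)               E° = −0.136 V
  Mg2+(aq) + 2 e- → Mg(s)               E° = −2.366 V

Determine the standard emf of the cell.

The Sn²⁺/Sn couple has the higher E°, so Sn ion is reduced (cathode) and Mg is oxidized (anode).
E°cell = E°(cathode) − E°(anode) = −0.136 − (−2.366) = +2.230 V.

+2.230 V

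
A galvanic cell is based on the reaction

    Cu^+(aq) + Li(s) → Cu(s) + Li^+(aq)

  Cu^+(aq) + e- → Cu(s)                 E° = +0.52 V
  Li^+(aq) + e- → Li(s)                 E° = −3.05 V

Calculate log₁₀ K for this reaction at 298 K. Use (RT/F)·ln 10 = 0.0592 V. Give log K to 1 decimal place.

log K = 60.3

The Cu⁺/Cu couple is reduced (cathode); E°cell = +0.52 − (−3.05) = +3.57 V with n = 1.
At equilibrium E = 0, so log K = nE°cell / 0.0592 = (1)(+3.57) / 0.0592 = 60.3.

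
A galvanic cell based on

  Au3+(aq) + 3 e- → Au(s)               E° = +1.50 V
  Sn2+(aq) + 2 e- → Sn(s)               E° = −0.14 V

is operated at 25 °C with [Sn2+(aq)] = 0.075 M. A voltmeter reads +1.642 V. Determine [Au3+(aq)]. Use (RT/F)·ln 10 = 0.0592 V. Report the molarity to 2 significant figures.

0.026 M

The Au³⁺/Au couple has the larger reduction potential, so it is the cathode: E°cell = +1.50 − (−0.14) = +1.64 V and n = 6.
From the Nernst equation, log Q = n(E° − E)/0.0592 = 6·(+1.64 − (+1.642))/0.0592 = −0.203.
For 2 Au3+(aq) + 3 Sn(s) → 2 Au(s) + 3 Sn2+(aq), the reaction quotient is Q = [Sn2+(aq)]^3 / [Au3+(aq)]^2.
Solving for the unknown gives log [Au3+(aq)] = −1.586, so [Au3+(aq)] ≈ 0.026 M.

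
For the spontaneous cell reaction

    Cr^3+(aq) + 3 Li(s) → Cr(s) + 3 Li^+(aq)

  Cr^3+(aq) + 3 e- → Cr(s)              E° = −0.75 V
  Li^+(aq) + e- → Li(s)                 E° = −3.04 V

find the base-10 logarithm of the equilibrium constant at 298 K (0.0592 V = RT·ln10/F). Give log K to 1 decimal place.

log K = 116.0

The Cr³⁺/Cr couple is reduced (cathode); E°cell = −0.75 − (−3.04) = +2.29 V with n = 3.
At equilibrium E = 0, so log K = nE°cell / 0.0592 = (3)(+2.29) / 0.0592 = 116.0.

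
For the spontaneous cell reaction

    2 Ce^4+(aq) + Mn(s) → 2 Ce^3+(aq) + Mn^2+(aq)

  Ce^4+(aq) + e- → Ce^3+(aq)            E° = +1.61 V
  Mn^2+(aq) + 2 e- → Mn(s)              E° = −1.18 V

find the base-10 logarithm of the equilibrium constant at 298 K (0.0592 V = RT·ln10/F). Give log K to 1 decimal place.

log K = 94.3

The Ce⁴⁺/Ce³⁺ couple is reduced (cathode); E°cell = +1.61 − (−1.18) = +2.79 V with n = 2.
At equilibrium E = 0, so log K = nE°cell / 0.0592 = (2)(+2.79) / 0.0592 = 94.3.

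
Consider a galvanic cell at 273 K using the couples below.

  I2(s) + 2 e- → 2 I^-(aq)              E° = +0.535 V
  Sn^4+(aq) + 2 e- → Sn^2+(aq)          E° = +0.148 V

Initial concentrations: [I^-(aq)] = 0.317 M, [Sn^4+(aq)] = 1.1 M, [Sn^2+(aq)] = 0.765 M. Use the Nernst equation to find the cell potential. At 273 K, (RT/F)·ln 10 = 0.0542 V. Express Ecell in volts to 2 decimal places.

+0.41 V

The I₂/I⁻ couple has the more positive E°, so it is the cathode; Sn⁴⁺/Sn²⁺ is the anode.
The standard potential is +0.535 − (+0.148) = +0.387 V and the balanced reaction transfers n = 2 electrons.
Balancing gives I2(s) + Sn^2+(aq) → 2 I^-(aq) + Sn^4+(aq); hence Q = ([I^-(aq)]^2·[Sn^4+(aq)]) / [Sn^2+(aq)] = 0.144 (log Q = −0.840).
Applying E = E° − (RT ln10/nF)·log Q gives +0.387 − (0.0542/2)(−0.840) = +0.41 V.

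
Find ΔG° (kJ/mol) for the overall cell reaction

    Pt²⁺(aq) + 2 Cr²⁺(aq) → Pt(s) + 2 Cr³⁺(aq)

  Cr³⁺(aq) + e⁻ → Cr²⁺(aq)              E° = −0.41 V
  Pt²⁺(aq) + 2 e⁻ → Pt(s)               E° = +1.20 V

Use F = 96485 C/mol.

In the reaction as written Pt²⁺(aq) is reduced, so the Pt²⁺/Pt couple is the cathode and Cr³⁺/Cr²⁺ is the anode.
E°cell = +1.20 − (−0.41) = +1.61 V; balancing electrons gives n = 2.
ΔG° = −nFE°cell = −(2)(96485)(+1.61) J/mol = −311 kJ/mol.

−311 kJ/mol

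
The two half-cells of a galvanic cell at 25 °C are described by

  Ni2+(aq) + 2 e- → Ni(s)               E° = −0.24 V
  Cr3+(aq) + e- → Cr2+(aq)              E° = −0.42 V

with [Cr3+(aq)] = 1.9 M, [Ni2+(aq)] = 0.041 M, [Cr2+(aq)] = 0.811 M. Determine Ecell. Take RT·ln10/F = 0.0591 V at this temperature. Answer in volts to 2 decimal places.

+0.12 V

Ni²⁺/Ni is reduced (cathode, E° = −0.24 V) and Cr³⁺/Cr²⁺ is oxidized (anode).
E°cell = −0.24 − (−0.42) = +0.18 V, with n = 2 electrons transferred.
The balanced reaction is Ni2+(aq) + 2 Cr2+(aq) → Ni(s) + 2 Cr3+(aq), so Q = [Cr3+(aq)]^2 / ([Ni2+(aq)]·[Cr2+(aq)]^2) = 134 and log Q = 2.127.
By the Nernst equation, E = +0.18 − (0.0591/2)·(2.127) = +0.12 V.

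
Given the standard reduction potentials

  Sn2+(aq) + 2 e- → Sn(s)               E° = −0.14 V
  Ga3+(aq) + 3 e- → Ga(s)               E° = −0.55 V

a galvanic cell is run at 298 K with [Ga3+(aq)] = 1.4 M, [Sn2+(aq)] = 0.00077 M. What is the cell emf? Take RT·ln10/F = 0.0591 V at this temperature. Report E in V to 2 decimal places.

+0.32 V

The Sn²⁺/Sn couple has the more positive E°, so it is the cathode; Ga³⁺/Ga is the anode.
The standard potential is −0.14 − (−0.55) = +0.41 V and the balanced reaction transfers n = 6 electrons.
Balancing gives 3 Sn2+(aq) + 2 Ga(s) → 3 Sn(s) + 2 Ga3+(aq); hence Q = [Ga3+(aq)]^2 / [Sn2+(aq)]^3 = 4.29×10^9 (log Q = 9.633).
E = E° − (0.0591/n)·log Q = +0.41 − (0.0591/6)(9.633) = +0.32 V.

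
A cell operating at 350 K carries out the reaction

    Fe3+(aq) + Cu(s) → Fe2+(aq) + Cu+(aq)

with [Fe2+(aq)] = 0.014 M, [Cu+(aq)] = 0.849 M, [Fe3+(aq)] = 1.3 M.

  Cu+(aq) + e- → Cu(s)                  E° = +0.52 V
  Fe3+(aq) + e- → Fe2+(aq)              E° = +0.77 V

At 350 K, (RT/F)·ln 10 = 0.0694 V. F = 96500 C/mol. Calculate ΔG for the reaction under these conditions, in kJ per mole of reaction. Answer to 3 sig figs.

E°cell = +0.77 − (+0.52) = +0.25 V; the balanced reaction transfers n = 1 electron.
Here Q = ([Fe2+(aq)]·[Cu+(aq)]) / [Fe3+(aq)] = 0.00914 (log Q = −2.039), giving E = +0.25 − (0.0694/1)·(−2.039) = +0.3915 V.
Then ΔG = −nFE = −1 × 96500 × +0.3915 J/mol = −37.8 kJ/mol.

−37.8 kJ/mol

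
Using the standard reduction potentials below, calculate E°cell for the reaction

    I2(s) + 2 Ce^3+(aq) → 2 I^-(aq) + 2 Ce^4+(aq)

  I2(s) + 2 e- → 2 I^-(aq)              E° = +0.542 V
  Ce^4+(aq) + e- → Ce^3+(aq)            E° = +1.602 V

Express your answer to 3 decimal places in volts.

I2(s) gains electrons, so the I₂/I⁻ couple is the cathode; the Ce⁴⁺/Ce³⁺ couple is the anode.
E°cell = E°(cathode) − E°(anode) = +0.542 − (+1.602) = −1.060 V.
The negative E°cell means the reaction is non-spontaneous in the direction written.

−1.060 V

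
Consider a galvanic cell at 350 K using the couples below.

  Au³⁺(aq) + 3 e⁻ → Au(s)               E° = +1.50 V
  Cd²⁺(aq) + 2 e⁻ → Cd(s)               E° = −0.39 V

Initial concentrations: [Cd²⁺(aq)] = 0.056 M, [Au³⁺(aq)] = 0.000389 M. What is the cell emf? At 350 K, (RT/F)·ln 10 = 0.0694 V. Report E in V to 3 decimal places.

+1.855 V

The Au³⁺/Au couple has the more positive E°, so it is the cathode; Cd²⁺/Cd is the anode.
E°cell = +1.50 − (−0.39) = +1.89 V, with n = 6 electrons transferred.
The balanced reaction is 2 Au³⁺(aq) + 3 Cd(s) → 2 Au(s) + 3 Cd²⁺(aq), so Q = [Cd²⁺(aq)]^3 / [Au³⁺(aq)]^2 = 1.16×10^3 and log Q = 3.065.
E = E° − (0.0694/n)·log Q = +1.89 − (0.0694/6)(3.065) = +1.855 V.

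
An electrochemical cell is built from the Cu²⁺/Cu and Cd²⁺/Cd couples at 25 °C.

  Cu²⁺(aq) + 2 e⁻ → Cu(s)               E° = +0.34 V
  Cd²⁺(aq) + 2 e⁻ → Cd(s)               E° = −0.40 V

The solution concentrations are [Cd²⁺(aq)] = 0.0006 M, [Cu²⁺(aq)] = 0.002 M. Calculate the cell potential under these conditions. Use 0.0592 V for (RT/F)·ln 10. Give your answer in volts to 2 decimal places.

Since E°(Cu²⁺/Cu) > E°(Cd²⁺/Cd), Cu²⁺/Cu serves as the cathode.
E°cell = +0.34 − (−0.40) = +0.74 V, with n = 2 electrons transferred.
For the overall reaction Cu²⁺(aq) + Cd(s) → Cu(s) + Cd²⁺(aq), Q = [Cd²⁺(aq)] / [Cu²⁺(aq)] = 0.3, giving log Q = −0.523.
E = E° − (0.0592/n)·log Q = +0.74 − (0.0592/2)(−0.523) = +0.76 V.

+0.76 V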